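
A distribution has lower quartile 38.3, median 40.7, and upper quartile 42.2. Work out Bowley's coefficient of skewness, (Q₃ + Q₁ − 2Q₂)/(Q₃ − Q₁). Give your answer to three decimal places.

-0.231

numerator: Q₃ + Q₁ − 2Q₂ = 42.2 + 38.3 − 2×40.7 = -0.9000
denominator: Q₃ − Q₁ = 42.2 − 38.3 = 3.9000
Bowley skewness = -0.9000 / 3.9000 ≈ -0.231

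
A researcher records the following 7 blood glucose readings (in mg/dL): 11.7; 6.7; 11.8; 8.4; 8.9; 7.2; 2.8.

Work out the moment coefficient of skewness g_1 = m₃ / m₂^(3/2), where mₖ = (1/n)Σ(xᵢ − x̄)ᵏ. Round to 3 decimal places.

-0.444

x̄ = (11.7 + 6.7 + 11.8 + 8.4 + 8.9 + 7.2 + 2.8) / 7 = 8.2143
deviations (xᵢ − x̄): 3.4857, -1.5143, 3.5857, 0.1857, 0.6857, -1.0143, -5.4143
Σ(xᵢ − x̄)² = 58.1486 ⇒ m₂ = 58.1486/7 = 8.30694
Σ(xᵢ − x̄)³ = -74.4491 ⇒ m₃ = -74.4491/7 = -10.63559
m₂^(3/2) = 8.30694^(1.5) = 23.94206
g_1 = m₃ / m₂^(3/2) = -10.63559 / 23.94206 ≈ -0.444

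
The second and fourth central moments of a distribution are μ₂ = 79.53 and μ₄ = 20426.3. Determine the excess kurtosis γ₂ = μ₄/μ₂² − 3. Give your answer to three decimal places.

0.229

μ₂² = 79.53² = 6325.02090
μ₄/μ₂² = 20426.3 / 6325.02090 = 3.22944
γ₂ = 3.22944 − 3 ≈ 0.229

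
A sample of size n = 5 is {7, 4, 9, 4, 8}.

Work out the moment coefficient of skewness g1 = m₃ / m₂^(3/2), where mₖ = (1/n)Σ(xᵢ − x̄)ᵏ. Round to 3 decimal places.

x̄ = (7 + 4 + 9 + 4 + 8) / 5 = 6.4000
deviations (xᵢ − x̄): 0.6000, -2.4000, 2.6000, -2.4000, 1.6000
Σ(xᵢ − x̄)² = 21.2000 ⇒ m₂ = 21.2000/5 = 4.24000
Σ(xᵢ − x̄)³ = -5.7600 ⇒ m₃ = -5.7600/5 = -1.15200
m₂^(3/2) = 4.24000^(1.5) = 8.73069
g1 = m₃ / m₂^(3/2) = -1.15200 / 8.73069 ≈ -0.132

-0.132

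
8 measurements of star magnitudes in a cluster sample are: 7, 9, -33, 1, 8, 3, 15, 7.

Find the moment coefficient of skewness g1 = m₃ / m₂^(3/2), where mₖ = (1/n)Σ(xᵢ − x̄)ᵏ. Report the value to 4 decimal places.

x̄ = (7 + 9 - 33 + 1 + 8 + 3 + 15 + 7) / 8 = 2.1250
deviations (xᵢ − x̄): 4.8750, 6.8750, -35.1250, -1.1250, 5.8750, 0.8750, 12.8750, 4.8750
Σ(xᵢ − x̄)² = 1530.8750 ⇒ m₂ = 1530.8750/8 = 191.35938
Σ(xᵢ − x̄)³ = -40443.0938 ⇒ m₃ = -40443.0938/8 = -5055.38672
m₂^(3/2) = 191.35938^(1.5) = 2647.12601
g1 = m₃ / m₂^(3/2) = -5055.38672 / 2647.12601 ≈ -1.9098

-1.9098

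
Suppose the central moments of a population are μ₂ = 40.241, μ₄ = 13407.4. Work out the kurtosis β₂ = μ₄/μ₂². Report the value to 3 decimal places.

8.280

μ₂² = 40.241² = 1619.33808
μ₄/μ₂² = 13407.4 / 1619.33808 = 8.27956
β₂ ≈ 8.280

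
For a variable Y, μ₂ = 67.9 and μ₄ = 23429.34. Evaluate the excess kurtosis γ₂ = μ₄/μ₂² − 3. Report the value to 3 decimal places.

μ₂² = 67.9² = 4610.41000
μ₄/μ₂² = 23429.34 / 4610.41000 = 5.08183
γ₂ = 5.08183 − 3 ≈ 2.082

2.082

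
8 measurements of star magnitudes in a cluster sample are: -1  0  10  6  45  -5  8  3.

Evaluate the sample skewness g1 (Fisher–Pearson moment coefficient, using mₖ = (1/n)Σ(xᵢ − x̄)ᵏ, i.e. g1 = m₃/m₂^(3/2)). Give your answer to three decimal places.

x̄ = (-1 + 0 + 10 + 6 + 45 - 5 + 8 + 3) / 8 = 8.2500
deviations (xᵢ − x̄): -9.2500, -8.2500, 1.7500, -2.2500, 36.7500, -13.2500, -0.2500, -5.2500
Σ(xᵢ − x̄)² = 1715.5000 ⇒ m₂ = 1715.5000/8 = 214.43750
Σ(xᵢ − x̄)³ = 45803.2500 ⇒ m₃ = 45803.2500/8 = 5725.40625
m₂^(3/2) = 214.43750^(1.5) = 3140.15513
g1 = m₃ / m₂^(3/2) = 5725.40625 / 3140.15513 ≈ 1.823

1.823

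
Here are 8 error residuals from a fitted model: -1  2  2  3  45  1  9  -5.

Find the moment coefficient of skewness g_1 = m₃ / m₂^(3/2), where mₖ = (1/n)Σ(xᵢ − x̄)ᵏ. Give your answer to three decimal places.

2.000

x̄ = (-1 + 2 + 2 + 3 + 45 + 1 + 9 - 5) / 8 = 7.0000
deviations (xᵢ − x̄): -8.0000, -5.0000, -5.0000, -4.0000, 38.0000, -6.0000, 2.0000, -12.0000
Σ(xᵢ − x̄)² = 1758.0000 ⇒ m₂ = 1758.0000/8 = 219.75000
Σ(xᵢ − x̄)³ = 52110.0000 ⇒ m₃ = 52110.0000/8 = 6513.75000
m₂^(3/2) = 219.75000^(1.5) = 3257.56677
g_1 = m₃ / m₂^(3/2) = 6513.75000 / 3257.56677 ≈ 2.000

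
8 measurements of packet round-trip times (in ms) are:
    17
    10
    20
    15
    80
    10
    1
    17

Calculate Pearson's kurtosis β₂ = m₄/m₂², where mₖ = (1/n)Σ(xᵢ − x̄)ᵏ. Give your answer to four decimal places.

x̄ = 21.2500
Σ(xᵢ − x̄)² = 4191.5000 ⇒ m₂ = 523.93750
Σ(xᵢ − x̄)⁴ = 12115651.9063 ⇒ m₄ = 1514456.48828
m₂² = 274510.50391
β₂ = m₄/m₂² = 1514456.48828 / 274510.50391 ≈ 5.5169

5.5169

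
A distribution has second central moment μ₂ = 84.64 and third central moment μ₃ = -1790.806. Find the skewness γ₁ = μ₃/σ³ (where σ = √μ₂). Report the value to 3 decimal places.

-2.300

σ = √μ₂ = √84.64 = 9.20000
σ³ = μ₂^(3/2) = 778.68800
γ₁ = μ₃/σ³ = -1790.806 / 778.68800 ≈ -2.300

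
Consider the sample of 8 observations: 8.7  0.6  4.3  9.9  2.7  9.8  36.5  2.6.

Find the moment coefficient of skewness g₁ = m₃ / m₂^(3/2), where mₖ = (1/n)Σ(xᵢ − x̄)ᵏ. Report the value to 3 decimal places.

x̄ = (8.7 + 0.6 + 4.3 + 9.9 + 2.7 + 9.8 + 36.5 + 2.6) / 8 = 9.3875
deviations (xᵢ − x̄): -0.6875, -8.7875, -5.0875, 0.5125, -6.6875, 0.4125, 27.1125, -6.7875
Σ(xᵢ − x̄)² = 929.8888 ⇒ m₂ = 929.8888/8 = 116.23609
Σ(xᵢ − x̄)³ = 18507.9098 ⇒ m₃ = 18507.9098/8 = 2313.48873
m₂^(3/2) = 116.23609^(1.5) = 1253.17439
g₁ = m₃ / m₂^(3/2) = 2313.48873 / 1253.17439 ≈ 1.846

1.846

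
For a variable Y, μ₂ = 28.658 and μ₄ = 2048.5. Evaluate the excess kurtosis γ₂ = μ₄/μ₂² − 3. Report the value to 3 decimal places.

-0.506

μ₂² = 28.658² = 821.28096
μ₄/μ₂² = 2048.5 / 821.28096 = 2.49427
γ₂ = 2.49427 − 3 ≈ -0.506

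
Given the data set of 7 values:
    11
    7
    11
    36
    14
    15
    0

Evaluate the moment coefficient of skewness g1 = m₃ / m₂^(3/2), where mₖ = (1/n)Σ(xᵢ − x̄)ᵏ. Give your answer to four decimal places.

x̄ = (11 + 7 + 11 + 36 + 14 + 15 + 0) / 7 = 13.4286
deviations (xᵢ − x̄): -2.4286, -6.4286, -2.4286, 22.5714, 0.5714, 1.5714, -13.4286
Σ(xᵢ − x̄)² = 745.7143 ⇒ m₂ = 745.7143/7 = 106.53061
Σ(xᵢ − x̄)³ = 8787.6735 ⇒ m₃ = 8787.6735/7 = 1255.38192
m₂^(3/2) = 106.53061^(1.5) = 1099.54152
g1 = m₃ / m₂^(3/2) = 1255.38192 / 1099.54152 ≈ 1.1417

1.1417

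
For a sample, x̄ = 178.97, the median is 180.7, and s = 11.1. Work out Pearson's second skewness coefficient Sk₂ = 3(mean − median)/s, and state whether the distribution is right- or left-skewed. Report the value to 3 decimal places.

Sk₂ = 3(178.97 − 180.7) / 11.1 = 3 × -1.7300 / 11.1
    = -5.1900 / 11.1 ≈ -0.468
Sk₂ < 0 ⇒ mean < median ⇒ left-skewed (negative skew).

-0.468, left-skewed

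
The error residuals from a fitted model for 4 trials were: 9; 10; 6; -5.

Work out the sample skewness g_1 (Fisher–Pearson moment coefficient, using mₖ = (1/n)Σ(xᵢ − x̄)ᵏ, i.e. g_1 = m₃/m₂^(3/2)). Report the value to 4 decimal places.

x̄ = (9 + 10 + 6 - 5) / 4 = 5.0000
deviations (xᵢ − x̄): 4.0000, 5.0000, 1.0000, -10.0000
Σ(xᵢ − x̄)² = 142.0000 ⇒ m₂ = 142.0000/4 = 35.50000
Σ(xᵢ − x̄)³ = -810.0000 ⇒ m₃ = -810.0000/4 = -202.50000
m₂^(3/2) = 35.50000^(1.5) = 211.51566
g_1 = m₃ / m₂^(3/2) = -202.50000 / 211.51566 ≈ -0.9574

-0.9574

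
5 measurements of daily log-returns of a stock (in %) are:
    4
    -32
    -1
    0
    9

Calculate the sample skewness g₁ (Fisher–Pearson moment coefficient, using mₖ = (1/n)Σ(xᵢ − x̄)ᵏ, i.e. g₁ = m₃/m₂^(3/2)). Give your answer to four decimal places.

x̄ = (4 - 32 - 1 + 0 + 9) / 5 = -4.0000
deviations (xᵢ − x̄): 8.0000, -28.0000, 3.0000, 4.0000, 13.0000
Σ(xᵢ − x̄)² = 1042.0000 ⇒ m₂ = 1042.0000/5 = 208.40000
Σ(xᵢ − x̄)³ = -19152.0000 ⇒ m₃ = -19152.0000/5 = -3830.40000
m₂^(3/2) = 208.40000^(1.5) = 3008.47614
g₁ = m₃ / m₂^(3/2) = -3830.40000 / 3008.47614 ≈ -1.2732

-1.2732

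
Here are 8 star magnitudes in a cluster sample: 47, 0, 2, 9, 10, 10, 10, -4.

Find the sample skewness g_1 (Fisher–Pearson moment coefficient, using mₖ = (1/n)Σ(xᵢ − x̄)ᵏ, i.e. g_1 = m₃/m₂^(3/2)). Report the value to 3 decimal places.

x̄ = (47 + 0 + 2 + 9 + 10 + 10 + 10 - 4) / 8 = 10.5000
deviations (xᵢ − x̄): 36.5000, -10.5000, -8.5000, -1.5000, -0.5000, -0.5000, -0.5000, -14.5000
Σ(xᵢ − x̄)² = 1728.0000 ⇒ m₂ = 1728.0000/8 = 216.00000
Σ(xᵢ − x̄)³ = 43803.0000 ⇒ m₃ = 43803.0000/8 = 5475.37500
m₂^(3/2) = 216.00000^(1.5) = 3174.53871
g_1 = m₃ / m₂^(3/2) = 5475.37500 / 3174.53871 ≈ 1.725

1.725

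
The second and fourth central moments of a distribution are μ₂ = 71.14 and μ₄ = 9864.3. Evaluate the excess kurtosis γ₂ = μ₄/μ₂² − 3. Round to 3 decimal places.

-1.051

μ₂² = 71.14² = 5060.89960
μ₄/μ₂² = 9864.3 / 5060.89960 = 1.94912
γ₂ = 1.94912 − 3 ≈ -1.051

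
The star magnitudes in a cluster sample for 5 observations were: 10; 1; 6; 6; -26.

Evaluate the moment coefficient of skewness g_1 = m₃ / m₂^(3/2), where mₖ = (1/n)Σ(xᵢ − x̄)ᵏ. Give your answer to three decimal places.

-1.325

x̄ = (10 + 1 + 6 + 6 - 26) / 5 = -0.6000
deviations (xᵢ − x̄): 10.6000, 1.6000, 6.6000, 6.6000, -25.4000
Σ(xᵢ − x̄)² = 847.2000 ⇒ m₂ = 847.2000/5 = 169.44000
Σ(xᵢ − x̄)³ = -14616.9600 ⇒ m₃ = -14616.9600/5 = -2923.39200
m₂^(3/2) = 169.44000^(1.5) = 2205.58558
g_1 = m₃ / m₂^(3/2) = -2923.39200 / 2205.58558 ≈ -1.325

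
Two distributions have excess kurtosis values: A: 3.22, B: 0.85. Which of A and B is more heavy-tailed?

A

Higher excess kurtosis ⇒ heavier tails relative to the normal distribution.
3.22 vs 0.85: the larger is 3.22, so A has heavier tails.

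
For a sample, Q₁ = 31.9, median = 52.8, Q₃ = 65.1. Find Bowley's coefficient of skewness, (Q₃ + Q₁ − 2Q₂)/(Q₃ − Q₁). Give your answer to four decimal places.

-0.2590

numerator: Q₃ + Q₁ − 2Q₂ = 65.1 + 31.9 − 2×52.8 = -8.6000
denominator: Q₃ − Q₁ = 65.1 − 31.9 = 33.2000
Bowley skewness = -8.6000 / 33.2000 ≈ -0.2590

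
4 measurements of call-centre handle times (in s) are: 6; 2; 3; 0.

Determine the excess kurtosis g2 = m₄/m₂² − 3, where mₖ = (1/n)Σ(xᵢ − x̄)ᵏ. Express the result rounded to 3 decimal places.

-1.076

x̄ = 2.7500
Σ(xᵢ − x̄)² = 18.7500 ⇒ m₂ = 4.68750
Σ(xᵢ − x̄)⁴ = 169.0781 ⇒ m₄ = 42.26953
m₂² = 21.97266
g2 = m₄/m₂² − 3 = 1.92373 − 3 ≈ -1.076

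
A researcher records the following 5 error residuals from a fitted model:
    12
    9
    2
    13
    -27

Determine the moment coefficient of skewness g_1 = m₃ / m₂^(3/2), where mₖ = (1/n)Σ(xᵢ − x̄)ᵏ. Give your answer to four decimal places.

-1.2713

x̄ = (12 + 9 + 2 + 13 - 27) / 5 = 1.8000
deviations (xᵢ − x̄): 10.2000, 7.2000, 0.2000, 11.2000, -28.8000
Σ(xᵢ − x̄)² = 1110.8000 ⇒ m₂ = 1110.8000/5 = 222.16000
Σ(xᵢ − x̄)³ = -21048.4800 ⇒ m₃ = -21048.4800/5 = -4209.69600
m₂^(3/2) = 222.16000^(1.5) = 3311.30207
g_1 = m₃ / m₂^(3/2) = -4209.69600 / 3311.30207 ≈ -1.2713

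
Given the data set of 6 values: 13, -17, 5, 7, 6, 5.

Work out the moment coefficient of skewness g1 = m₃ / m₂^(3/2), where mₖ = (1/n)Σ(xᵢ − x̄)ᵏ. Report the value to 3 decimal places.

x̄ = (13 - 17 + 5 + 7 + 6 + 5) / 6 = 3.1667
deviations (xᵢ − x̄): 9.8333, -20.1667, 1.8333, 3.8333, 2.8333, 1.8333
Σ(xᵢ − x̄)² = 532.8333 ⇒ m₂ = 532.8333/6 = 88.80556
Σ(xᵢ − x̄)³ = -7159.4444 ⇒ m₃ = -7159.4444/6 = -1193.24074
m₂^(3/2) = 88.80556^(1.5) = 836.87425
g1 = m₃ / m₂^(3/2) = -1193.24074 / 836.87425 ≈ -1.426

-1.426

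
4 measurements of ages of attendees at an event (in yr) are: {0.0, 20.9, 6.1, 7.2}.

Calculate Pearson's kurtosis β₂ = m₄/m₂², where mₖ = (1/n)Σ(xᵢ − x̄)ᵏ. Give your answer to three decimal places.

x̄ = 8.5500
Σ(xᵢ − x̄)² = 233.4500 ⇒ m₂ = 58.36250
Σ(xᵢ − x̄)⁴ = 28646.4400 ⇒ m₄ = 7161.61001
m₂² = 3406.18141
β₂ = m₄/m₂² = 7161.61001 / 3406.18141 ≈ 2.103

2.103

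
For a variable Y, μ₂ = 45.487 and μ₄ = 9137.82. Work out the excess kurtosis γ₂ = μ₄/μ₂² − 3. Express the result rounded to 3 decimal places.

μ₂² = 45.487² = 2069.06717
μ₄/μ₂² = 9137.82 / 2069.06717 = 4.41640
γ₂ = 4.41640 − 3 ≈ 1.416

1.416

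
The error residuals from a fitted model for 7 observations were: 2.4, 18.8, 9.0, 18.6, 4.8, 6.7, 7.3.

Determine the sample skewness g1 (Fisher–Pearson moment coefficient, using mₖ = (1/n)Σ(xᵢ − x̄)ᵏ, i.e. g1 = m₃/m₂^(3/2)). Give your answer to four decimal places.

0.6146

x̄ = (2.4 + 18.8 + 9.0 + 18.6 + 4.8 + 6.7 + 7.3) / 7 = 9.6571
deviations (xᵢ − x̄): -7.2571, 9.1429, -0.6571, 8.9429, -4.8571, -2.9571, -2.3571
Σ(xᵢ − x̄)² = 254.5571 ⇒ m₂ = 254.5571/7 = 36.36531
Σ(xᵢ − x̄)³ = 943.4363 ⇒ m₃ = 943.4363/7 = 134.77662
m₂^(3/2) = 36.36531^(1.5) = 219.29608
g1 = m₃ / m₂^(3/2) = 134.77662 / 219.29608 ≈ 0.6146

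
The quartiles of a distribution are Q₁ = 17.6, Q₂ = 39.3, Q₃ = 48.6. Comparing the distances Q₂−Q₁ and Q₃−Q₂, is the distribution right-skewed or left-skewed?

left-skewed

Q₂ − Q₁ = 21.7;  Q₃ − Q₂ = 9.3
Q₂ − Q₁ > Q₃ − Q₂ ⇒ the lower half is more spread out ⇒ left-skewed.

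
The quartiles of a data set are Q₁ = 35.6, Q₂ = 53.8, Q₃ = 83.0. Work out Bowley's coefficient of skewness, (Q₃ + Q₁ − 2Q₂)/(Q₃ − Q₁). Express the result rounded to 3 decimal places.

0.232

numerator: Q₃ + Q₁ − 2Q₂ = 83.0 + 35.6 − 2×53.8 = 11.0000
denominator: Q₃ − Q₁ = 83.0 − 35.6 = 47.4000
Bowley skewness = 11.0000 / 47.4000 ≈ 0.232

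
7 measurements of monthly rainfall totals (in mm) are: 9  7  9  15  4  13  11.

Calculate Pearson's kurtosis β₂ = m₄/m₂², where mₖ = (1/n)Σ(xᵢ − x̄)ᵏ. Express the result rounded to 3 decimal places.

2.133

x̄ = 9.7143
Σ(xᵢ − x̄)² = 81.4286 ⇒ m₂ = 11.63265
Σ(xᵢ − x̄)⁴ = 2020.8805 ⇒ m₄ = 288.69721
m₂² = 135.31862
β₂ = m₄/m₂² = 288.69721 / 135.31862 ≈ 2.133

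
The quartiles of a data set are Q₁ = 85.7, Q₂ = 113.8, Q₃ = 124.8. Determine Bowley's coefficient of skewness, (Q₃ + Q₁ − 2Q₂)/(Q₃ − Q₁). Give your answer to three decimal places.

-0.437

numerator: Q₃ + Q₁ − 2Q₂ = 124.8 + 85.7 − 2×113.8 = -17.1000
denominator: Q₃ − Q₁ = 124.8 − 85.7 = 39.1000
Bowley skewness = -17.1000 / 39.1000 ≈ -0.437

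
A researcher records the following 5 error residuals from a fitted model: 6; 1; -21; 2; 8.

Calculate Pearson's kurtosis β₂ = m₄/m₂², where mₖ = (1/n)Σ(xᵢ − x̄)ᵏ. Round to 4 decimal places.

2.9648

x̄ = -0.8000
Σ(xᵢ − x̄)² = 542.8000 ⇒ m₂ = 108.56000
Σ(xᵢ − x̄)⁴ = 174703.6960 ⇒ m₄ = 34940.73920
m₂² = 11785.27360
β₂ = m₄/m₂² = 34940.73920 / 11785.27360 ≈ 2.9648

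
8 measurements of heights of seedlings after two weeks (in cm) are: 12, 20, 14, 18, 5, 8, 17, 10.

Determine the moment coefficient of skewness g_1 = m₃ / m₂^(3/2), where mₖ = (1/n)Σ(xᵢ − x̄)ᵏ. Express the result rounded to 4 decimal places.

x̄ = (12 + 20 + 14 + 18 + 5 + 8 + 17 + 10) / 8 = 13.0000
deviations (xᵢ − x̄): -1.0000, 7.0000, 1.0000, 5.0000, -8.0000, -5.0000, 4.0000, -3.0000
Σ(xᵢ − x̄)² = 190.0000 ⇒ m₂ = 190.0000/8 = 23.75000
Σ(xᵢ − x̄)³ = -132.0000 ⇒ m₃ = -132.0000/8 = -16.50000
m₂^(3/2) = 23.75000^(1.5) = 115.74318
g_1 = m₃ / m₂^(3/2) = -16.50000 / 115.74318 ≈ -0.1426

-0.1426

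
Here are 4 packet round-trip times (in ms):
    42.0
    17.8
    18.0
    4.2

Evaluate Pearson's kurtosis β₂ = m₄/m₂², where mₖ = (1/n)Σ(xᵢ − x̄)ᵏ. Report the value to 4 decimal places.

x̄ = 20.5000
Σ(xᵢ − x̄)² = 741.4800 ⇒ m₂ = 185.37000
Σ(xᵢ − x̄)⁴ = 284358.4452 ⇒ m₄ = 71089.61130
m₂² = 34362.03690
β₂ = m₄/m₂² = 71089.61130 / 34362.03690 ≈ 2.0688

2.0688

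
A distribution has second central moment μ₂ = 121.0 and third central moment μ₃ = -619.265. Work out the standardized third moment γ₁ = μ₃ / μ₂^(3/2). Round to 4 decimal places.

-0.4653

σ = √μ₂ = √121.0 = 11.00000
σ³ = μ₂^(3/2) = 1331.00000
γ₁ = μ₃/σ³ = -619.265 / 1331.00000 ≈ -0.4653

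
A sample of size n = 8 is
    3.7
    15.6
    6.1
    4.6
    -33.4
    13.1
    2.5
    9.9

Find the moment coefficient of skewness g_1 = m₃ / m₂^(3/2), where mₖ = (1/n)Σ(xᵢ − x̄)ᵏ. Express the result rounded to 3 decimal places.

-1.850

x̄ = (3.7 + 15.6 + 6.1 + 4.6 - 33.4 + 13.1 + 2.5 + 9.9) / 8 = 2.7625
deviations (xᵢ − x̄): 0.9375, 12.8375, 3.3375, 1.8375, -36.1625, 10.3375, -0.2625, 7.1375
Σ(xᵢ − x̄)² = 1645.7988 ⇒ m₂ = 1645.7988/8 = 205.72484
Σ(xᵢ − x̄)³ = -43662.5142 ⇒ m₃ = -43662.5142/8 = -5457.81428
m₂^(3/2) = 205.72484^(1.5) = 2950.73435
g_1 = m₃ / m₂^(3/2) = -5457.81428 / 2950.73435 ≈ -1.850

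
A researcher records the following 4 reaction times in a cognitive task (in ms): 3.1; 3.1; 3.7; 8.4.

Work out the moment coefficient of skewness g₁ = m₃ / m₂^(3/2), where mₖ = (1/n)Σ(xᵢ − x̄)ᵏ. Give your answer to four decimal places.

1.1139

x̄ = (3.1 + 3.1 + 3.7 + 8.4) / 4 = 4.5750
deviations (xᵢ − x̄): -1.4750, -1.4750, -0.8750, 3.8250
Σ(xᵢ − x̄)² = 19.7475 ⇒ m₂ = 19.7475/4 = 4.93688
Σ(xᵢ − x̄)³ = 48.8741 ⇒ m₃ = 48.8741/4 = 12.21853
m₂^(3/2) = 4.93688^(1.5) = 10.96928
g₁ = m₃ / m₂^(3/2) = 12.21853 / 10.96928 ≈ 1.1139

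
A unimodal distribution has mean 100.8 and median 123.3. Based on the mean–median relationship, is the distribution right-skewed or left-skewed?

mean − median = 100.8 − 123.3 = -22.5
mean < median ⇒ the longer tail is on the left ⇒ left-skewed (negatively skewed).

left-skewed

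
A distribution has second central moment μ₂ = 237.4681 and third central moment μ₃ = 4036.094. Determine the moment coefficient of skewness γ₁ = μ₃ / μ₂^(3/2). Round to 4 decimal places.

1.1029

σ = √μ₂ = √237.4681 = 15.41000
σ³ = μ₂^(3/2) = 3659.38342
γ₁ = μ₃/σ³ = 4036.094 / 3659.38342 ≈ 1.1029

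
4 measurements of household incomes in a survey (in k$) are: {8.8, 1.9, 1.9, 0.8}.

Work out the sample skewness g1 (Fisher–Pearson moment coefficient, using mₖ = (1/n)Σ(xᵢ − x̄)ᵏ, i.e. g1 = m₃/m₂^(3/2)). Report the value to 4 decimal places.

x̄ = (8.8 + 1.9 + 1.9 + 0.8) / 4 = 3.3500
deviations (xᵢ − x̄): 5.4500, -1.4500, -1.4500, -2.5500
Σ(xᵢ − x̄)² = 40.4100 ⇒ m₂ = 40.4100/4 = 10.10250
Σ(xᵢ − x̄)³ = 139.2000 ⇒ m₃ = 139.2000/4 = 34.80000
m₂^(3/2) = 10.10250^(1.5) = 32.11022
g1 = m₃ / m₂^(3/2) = 34.80000 / 32.11022 ≈ 1.0838

1.0838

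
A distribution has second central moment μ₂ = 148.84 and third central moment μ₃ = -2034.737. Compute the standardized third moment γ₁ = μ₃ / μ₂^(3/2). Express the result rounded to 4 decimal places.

σ = √μ₂ = √148.84 = 12.20000
σ³ = μ₂^(3/2) = 1815.84800
γ₁ = μ₃/σ³ = -2034.737 / 1815.84800 ≈ -1.1205

-1.1205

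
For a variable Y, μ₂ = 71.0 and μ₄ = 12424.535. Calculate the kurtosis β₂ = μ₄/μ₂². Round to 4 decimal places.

2.4647

μ₂² = 71.0² = 5041.00000
μ₄/μ₂² = 12424.535 / 5041.00000 = 2.46470
β₂ ≈ 2.4647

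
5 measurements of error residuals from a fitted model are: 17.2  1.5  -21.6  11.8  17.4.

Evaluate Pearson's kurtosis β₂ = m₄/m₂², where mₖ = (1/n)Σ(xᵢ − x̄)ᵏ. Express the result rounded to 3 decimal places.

x̄ = 5.2600
Σ(xᵢ − x̄)² = 1068.3120 ⇒ m₂ = 213.66240
Σ(xᵢ − x̄)⁴ = 564578.3625 ⇒ m₄ = 112915.67249
m₂² = 45651.62117
β₂ = m₄/m₂² = 112915.67249 / 45651.62117 ≈ 2.473

2.473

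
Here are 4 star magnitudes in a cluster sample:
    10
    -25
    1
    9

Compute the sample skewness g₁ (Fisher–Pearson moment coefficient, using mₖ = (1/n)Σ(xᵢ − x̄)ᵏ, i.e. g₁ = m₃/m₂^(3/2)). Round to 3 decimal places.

x̄ = (10 - 25 + 1 + 9) / 4 = -1.2500
deviations (xᵢ − x̄): 11.2500, -23.7500, 2.2500, 10.2500
Σ(xᵢ − x̄)² = 800.7500 ⇒ m₂ = 800.7500/4 = 200.18750
Σ(xᵢ − x̄)³ = -10884.3750 ⇒ m₃ = -10884.3750/4 = -2721.09375
m₂^(3/2) = 200.18750^(1.5) = 2832.40553
g₁ = m₃ / m₂^(3/2) = -2721.09375 / 2832.40553 ≈ -0.961

-0.961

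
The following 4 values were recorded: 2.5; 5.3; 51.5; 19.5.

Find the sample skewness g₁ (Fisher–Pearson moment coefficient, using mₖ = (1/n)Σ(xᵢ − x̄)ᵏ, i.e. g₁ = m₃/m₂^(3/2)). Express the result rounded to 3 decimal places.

0.817

x̄ = (2.5 + 5.3 + 51.5 + 19.5) / 4 = 19.7000
deviations (xᵢ − x̄): -17.2000, -14.4000, 31.8000, -0.2000
Σ(xᵢ − x̄)² = 1514.4800 ⇒ m₂ = 1514.4800/4 = 378.62000
Σ(xᵢ − x̄)³ = 24082.9920 ⇒ m₃ = 24082.9920/4 = 6020.74800
m₂^(3/2) = 378.62000^(1.5) = 7367.24863
g₁ = m₃ / m₂^(3/2) = 6020.74800 / 7367.24863 ≈ 0.817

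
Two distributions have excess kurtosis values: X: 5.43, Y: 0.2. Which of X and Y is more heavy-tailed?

Higher excess kurtosis ⇒ heavier tails relative to the normal distribution.
5.43 vs 0.2: the larger is 5.43, so X has heavier tails.

X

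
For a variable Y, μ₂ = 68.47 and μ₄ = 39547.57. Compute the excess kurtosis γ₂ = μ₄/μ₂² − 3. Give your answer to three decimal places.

μ₂² = 68.47² = 4688.14090
μ₄/μ₂² = 39547.57 / 4688.14090 = 8.43566
γ₂ = 8.43566 − 3 ≈ 5.436

5.436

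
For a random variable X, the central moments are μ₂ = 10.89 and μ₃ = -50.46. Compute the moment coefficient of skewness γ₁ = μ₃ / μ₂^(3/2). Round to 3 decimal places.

σ = √μ₂ = √10.89 = 3.30000
σ³ = μ₂^(3/2) = 35.93700
γ₁ = μ₃/σ³ = -50.46 / 35.93700 ≈ -1.404

-1.404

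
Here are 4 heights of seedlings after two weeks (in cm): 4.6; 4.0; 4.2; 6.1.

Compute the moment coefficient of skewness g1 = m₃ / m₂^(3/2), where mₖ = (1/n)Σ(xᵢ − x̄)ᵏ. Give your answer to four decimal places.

x̄ = (4.6 + 4.0 + 4.2 + 6.1) / 4 = 4.7250
deviations (xᵢ − x̄): -0.1250, -0.7250, -0.5250, 1.3750
Σ(xᵢ − x̄)² = 2.7075 ⇒ m₂ = 2.7075/4 = 0.67687
Σ(xᵢ − x̄)³ = 2.0719 ⇒ m₃ = 2.0719/4 = 0.51797
m₂^(3/2) = 0.67687^(1.5) = 0.55688
g1 = m₃ / m₂^(3/2) = 0.51797 / 0.55688 ≈ 0.9301

0.9301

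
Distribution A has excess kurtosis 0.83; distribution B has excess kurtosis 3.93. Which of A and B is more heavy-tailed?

Higher excess kurtosis ⇒ heavier tails relative to the normal distribution.
0.83 vs 3.93: the larger is 3.93, so B has heavier tails.

B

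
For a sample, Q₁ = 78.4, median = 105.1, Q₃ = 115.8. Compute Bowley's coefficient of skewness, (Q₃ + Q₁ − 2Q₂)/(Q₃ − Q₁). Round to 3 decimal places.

numerator: Q₃ + Q₁ − 2Q₂ = 115.8 + 78.4 − 2×105.1 = -16.0000
denominator: Q₃ − Q₁ = 115.8 − 78.4 = 37.4000
Bowley skewness = -16.0000 / 37.4000 ≈ -0.428

-0.428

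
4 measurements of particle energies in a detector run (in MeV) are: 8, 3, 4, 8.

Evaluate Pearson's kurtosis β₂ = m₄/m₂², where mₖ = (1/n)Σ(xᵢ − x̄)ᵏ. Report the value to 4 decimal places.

x̄ = 5.7500
Σ(xᵢ − x̄)² = 20.7500 ⇒ m₂ = 5.18750
Σ(xᵢ − x̄)⁴ = 117.8281 ⇒ m₄ = 29.45703
m₂² = 26.91016
β₂ = m₄/m₂² = 29.45703 / 26.91016 ≈ 1.0946

1.0946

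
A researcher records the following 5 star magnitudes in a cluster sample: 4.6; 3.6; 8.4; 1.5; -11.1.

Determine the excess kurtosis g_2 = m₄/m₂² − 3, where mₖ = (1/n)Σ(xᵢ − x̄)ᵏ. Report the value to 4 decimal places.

x̄ = 1.4000
Σ(xᵢ − x̄)² = 220.3400 ⇒ m₂ = 44.06800
Σ(xᵢ − x̄)⁴ = 26943.3458 ⇒ m₄ = 5388.66916
m₂² = 1941.98862
g_2 = m₄/m₂² − 3 = 2.77482 − 3 ≈ -0.2252

-0.2252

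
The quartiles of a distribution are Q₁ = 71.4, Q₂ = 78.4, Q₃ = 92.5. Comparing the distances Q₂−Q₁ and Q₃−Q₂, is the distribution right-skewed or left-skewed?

right-skewed

Q₂ − Q₁ = 7.0;  Q₃ − Q₂ = 14.1
Q₃ − Q₂ > Q₂ − Q₁ ⇒ the upper half is more spread out ⇒ right-skewed.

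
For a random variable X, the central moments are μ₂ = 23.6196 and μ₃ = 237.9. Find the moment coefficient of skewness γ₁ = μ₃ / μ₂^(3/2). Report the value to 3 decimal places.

2.072

σ = √μ₂ = √23.6196 = 4.86000
σ³ = μ₂^(3/2) = 114.79126
γ₁ = μ₃/σ³ = 237.9 / 114.79126 ≈ 2.072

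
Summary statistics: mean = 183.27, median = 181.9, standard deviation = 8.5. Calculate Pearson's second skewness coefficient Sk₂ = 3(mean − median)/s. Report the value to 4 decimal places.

Sk₂ = 3(183.27 − 181.9) / 8.5 = 3 × 1.3700 / 8.5
    = 4.1100 / 8.5 ≈ 0.4835

0.4835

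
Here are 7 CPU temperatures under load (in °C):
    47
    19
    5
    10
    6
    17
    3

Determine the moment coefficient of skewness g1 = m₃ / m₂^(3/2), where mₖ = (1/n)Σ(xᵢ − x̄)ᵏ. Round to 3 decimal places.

1.427

x̄ = (47 + 19 + 5 + 10 + 6 + 17 + 3) / 7 = 15.2857
deviations (xᵢ − x̄): 31.7143, 3.7143, -10.2857, -5.2857, -9.2857, 1.7143, -12.2857
Σ(xᵢ − x̄)² = 1393.4286 ⇒ m₂ = 1393.4286/7 = 199.06122
Σ(xᵢ − x̄)³ = 28063.4694 ⇒ m₃ = 28063.4694/7 = 4009.06706
m₂^(3/2) = 199.06122^(1.5) = 2808.53608
g1 = m₃ / m₂^(3/2) = 4009.06706 / 2808.53608 ≈ 1.427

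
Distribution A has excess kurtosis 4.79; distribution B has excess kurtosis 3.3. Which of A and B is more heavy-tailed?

A

Higher excess kurtosis ⇒ heavier tails relative to the normal distribution.
4.79 vs 3.3: the larger is 4.79, so A has heavier tails.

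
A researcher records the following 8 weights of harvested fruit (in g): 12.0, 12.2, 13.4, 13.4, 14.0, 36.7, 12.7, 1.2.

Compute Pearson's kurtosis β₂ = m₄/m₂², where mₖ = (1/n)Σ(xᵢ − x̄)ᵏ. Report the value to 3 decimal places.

4.676

x̄ = 14.4500
Σ(xᵢ − x̄)² = 687.1600 ⇒ m₂ = 85.89500
Σ(xᵢ − x̄)⁴ = 275982.5802 ⇒ m₄ = 34497.82252
m₂² = 7377.95103
β₂ = m₄/m₂² = 34497.82252 / 7377.95103 ≈ 4.676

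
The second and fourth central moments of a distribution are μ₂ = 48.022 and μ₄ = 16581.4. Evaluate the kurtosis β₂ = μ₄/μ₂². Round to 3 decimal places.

μ₂² = 48.022² = 2306.11248
μ₄/μ₂² = 16581.4 / 2306.11248 = 7.19020
β₂ ≈ 7.190

7.190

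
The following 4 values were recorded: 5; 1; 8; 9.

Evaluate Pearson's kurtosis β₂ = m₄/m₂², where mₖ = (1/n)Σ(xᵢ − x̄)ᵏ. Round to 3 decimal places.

1.722

x̄ = 5.7500
Σ(xᵢ − x̄)² = 38.7500 ⇒ m₂ = 9.68750
Σ(xᵢ − x̄)⁴ = 646.5781 ⇒ m₄ = 161.64453
m₂² = 93.84766
β₂ = m₄/m₂² = 161.64453 / 93.84766 ≈ 1.722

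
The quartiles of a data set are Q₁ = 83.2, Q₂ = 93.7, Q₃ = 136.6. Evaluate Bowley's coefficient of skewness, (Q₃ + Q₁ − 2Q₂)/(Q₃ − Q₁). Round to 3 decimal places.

0.607

numerator: Q₃ + Q₁ − 2Q₂ = 136.6 + 83.2 − 2×93.7 = 32.4000
denominator: Q₃ − Q₁ = 136.6 − 83.2 = 53.4000
Bowley skewness = 32.4000 / 53.4000 ≈ 0.607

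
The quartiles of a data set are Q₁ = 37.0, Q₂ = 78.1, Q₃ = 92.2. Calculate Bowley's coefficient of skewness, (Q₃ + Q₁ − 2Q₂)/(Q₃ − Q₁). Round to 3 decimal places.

-0.489

numerator: Q₃ + Q₁ − 2Q₂ = 92.2 + 37.0 − 2×78.1 = -27.0000
denominator: Q₃ − Q₁ = 92.2 − 37.0 = 55.2000
Bowley skewness = -27.0000 / 55.2000 ≈ -0.489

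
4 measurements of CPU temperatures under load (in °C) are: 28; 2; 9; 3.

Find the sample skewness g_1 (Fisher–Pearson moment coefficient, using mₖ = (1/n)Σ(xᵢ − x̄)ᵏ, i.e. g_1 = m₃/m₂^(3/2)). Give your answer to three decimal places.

x̄ = (28 + 2 + 9 + 3) / 4 = 10.5000
deviations (xᵢ − x̄): 17.5000, -8.5000, -1.5000, -7.5000
Σ(xᵢ − x̄)² = 437.0000 ⇒ m₂ = 437.0000/4 = 109.25000
Σ(xᵢ − x̄)³ = 4320.0000 ⇒ m₃ = 4320.0000/4 = 1080.00000
m₂^(3/2) = 109.25000^(1.5) = 1141.91077
g_1 = m₃ / m₂^(3/2) = 1080.00000 / 1141.91077 ≈ 0.946

0.946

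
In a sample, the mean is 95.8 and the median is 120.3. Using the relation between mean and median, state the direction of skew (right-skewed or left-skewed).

mean − median = 95.8 − 120.3 = -24.5
mean < median ⇒ the longer tail is on the left ⇒ left-skewed (negatively skewed).

left-skewed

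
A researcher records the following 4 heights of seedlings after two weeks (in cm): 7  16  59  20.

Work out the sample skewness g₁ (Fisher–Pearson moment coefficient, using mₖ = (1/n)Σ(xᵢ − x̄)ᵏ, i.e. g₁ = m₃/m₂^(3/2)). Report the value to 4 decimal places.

0.9584

x̄ = (7 + 16 + 59 + 20) / 4 = 25.5000
deviations (xᵢ − x̄): -18.5000, -9.5000, 33.5000, -5.5000
Σ(xᵢ − x̄)² = 1585.0000 ⇒ m₂ = 1585.0000/4 = 396.25000
Σ(xᵢ − x̄)³ = 30240.0000 ⇒ m₃ = 30240.0000/4 = 7560.00000
m₂^(3/2) = 396.25000^(1.5) = 7887.76409
g₁ = m₃ / m₂^(3/2) = 7560.00000 / 7887.76409 ≈ 0.9584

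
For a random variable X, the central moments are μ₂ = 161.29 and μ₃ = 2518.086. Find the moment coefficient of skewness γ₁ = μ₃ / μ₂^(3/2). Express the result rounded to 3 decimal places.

σ = √μ₂ = √161.29 = 12.70000
σ³ = μ₂^(3/2) = 2048.38300
γ₁ = μ₃/σ³ = 2518.086 / 2048.38300 ≈ 1.229

1.229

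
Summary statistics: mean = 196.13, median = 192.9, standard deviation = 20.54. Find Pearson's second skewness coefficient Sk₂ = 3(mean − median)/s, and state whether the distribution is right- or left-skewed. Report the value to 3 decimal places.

0.472, right-skewed

Sk₂ = 3(196.13 − 192.9) / 20.54 = 3 × 3.2300 / 20.54
    = 9.6900 / 20.54 ≈ 0.472
Sk₂ > 0 ⇒ mean > median ⇒ right-skewed (positive skew).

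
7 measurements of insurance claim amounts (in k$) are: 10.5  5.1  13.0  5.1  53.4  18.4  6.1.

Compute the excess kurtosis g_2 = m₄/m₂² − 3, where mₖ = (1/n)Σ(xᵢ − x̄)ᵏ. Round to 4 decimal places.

1.4362

x̄ = 15.9429
Σ(xᵢ − x̄)² = 1779.3771 ⇒ m₂ = 254.19673
Σ(xᵢ − x̄)⁴ = 2006533.7951 ⇒ m₄ = 286647.68502
m₂² = 64615.97993
g_2 = m₄/m₂² − 3 = 4.43617 − 3 ≈ 1.4362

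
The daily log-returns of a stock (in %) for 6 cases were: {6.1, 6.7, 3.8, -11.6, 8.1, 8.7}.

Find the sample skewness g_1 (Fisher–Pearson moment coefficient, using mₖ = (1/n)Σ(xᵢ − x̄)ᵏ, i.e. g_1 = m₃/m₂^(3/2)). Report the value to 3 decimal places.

x̄ = (6.1 + 6.7 + 3.8 - 11.6 + 8.1 + 8.7) / 6 = 3.6333
deviations (xᵢ − x̄): 2.4667, 3.0667, 0.1667, -15.2333, 4.4667, 5.0667
Σ(xᵢ − x̄)² = 293.1933 ⇒ m₂ = 293.1933/6 = 48.86556
Σ(xᵢ − x̄)³ = -3271.9276 ⇒ m₃ = -3271.9276/6 = -545.32126
m₂^(3/2) = 48.86556^(1.5) = 341.58930
g_1 = m₃ / m₂^(3/2) = -545.32126 / 341.58930 ≈ -1.596

-1.596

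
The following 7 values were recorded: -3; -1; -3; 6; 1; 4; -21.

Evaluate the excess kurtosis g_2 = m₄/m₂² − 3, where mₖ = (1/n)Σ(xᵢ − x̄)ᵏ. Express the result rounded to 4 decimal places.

0.9591

x̄ = -2.4286
Σ(xᵢ − x̄)² = 471.7143 ⇒ m₂ = 67.38776
Σ(xᵢ − x̄)⁴ = 125851.8426 ⇒ m₄ = 17978.83465
m₂² = 4541.10954
g_2 = m₄/m₂² − 3 = 3.95913 − 3 ≈ 0.9591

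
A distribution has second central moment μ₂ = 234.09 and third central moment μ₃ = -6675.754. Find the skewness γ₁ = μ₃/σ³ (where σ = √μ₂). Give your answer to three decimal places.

-1.864

σ = √μ₂ = √234.09 = 15.30000
σ³ = μ₂^(3/2) = 3581.57700
γ₁ = μ₃/σ³ = -6675.754 / 3581.57700 ≈ -1.864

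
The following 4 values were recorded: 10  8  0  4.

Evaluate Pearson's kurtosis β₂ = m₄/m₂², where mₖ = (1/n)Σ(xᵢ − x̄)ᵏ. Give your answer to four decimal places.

1.5734

x̄ = 5.5000
Σ(xᵢ − x̄)² = 59.0000 ⇒ m₂ = 14.75000
Σ(xᵢ − x̄)⁴ = 1369.2500 ⇒ m₄ = 342.31250
m₂² = 217.56250
β₂ = m₄/m₂² = 342.31250 / 217.56250 ≈ 1.5734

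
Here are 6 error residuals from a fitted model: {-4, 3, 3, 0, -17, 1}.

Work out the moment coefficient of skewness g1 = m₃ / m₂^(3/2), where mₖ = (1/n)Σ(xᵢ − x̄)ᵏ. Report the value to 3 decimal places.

-1.382

x̄ = (-4 + 3 + 3 + 0 - 17 + 1) / 6 = -2.3333
deviations (xᵢ − x̄): -1.6667, 5.3333, 5.3333, 2.3333, -14.6667, 3.3333
Σ(xᵢ − x̄)² = 291.3333 ⇒ m₂ = 291.3333/6 = 48.55556
Σ(xᵢ − x̄)³ = -2806.4444 ⇒ m₃ = -2806.4444/6 = -467.74074
m₂^(3/2) = 48.55556^(1.5) = 338.34393
g1 = m₃ / m₂^(3/2) = -467.74074 / 338.34393 ≈ -1.382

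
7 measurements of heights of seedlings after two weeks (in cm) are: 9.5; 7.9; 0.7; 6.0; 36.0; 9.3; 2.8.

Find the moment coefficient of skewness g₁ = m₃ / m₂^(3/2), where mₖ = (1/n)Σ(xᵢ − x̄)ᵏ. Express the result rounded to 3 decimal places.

1.704

x̄ = (9.5 + 7.9 + 0.7 + 6.0 + 36.0 + 9.3 + 2.8) / 7 = 10.3143
deviations (xᵢ − x̄): -0.8143, -2.4143, -9.6143, -4.3143, 25.6857, -1.0143, -7.5143
Σ(xᵢ − x̄)² = 834.7886 ⇒ m₂ = 834.7886/7 = 119.25551
Σ(xᵢ − x̄)³ = 15537.3623 ⇒ m₃ = 15537.3623/7 = 2219.62319
m₂^(3/2) = 119.25551^(1.5) = 1302.31992
g₁ = m₃ / m₂^(3/2) = 2219.62319 / 1302.31992 ≈ 1.704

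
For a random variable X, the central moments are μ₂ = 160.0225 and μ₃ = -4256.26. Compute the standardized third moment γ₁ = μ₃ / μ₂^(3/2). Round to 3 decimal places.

-2.103

σ = √μ₂ = √160.0225 = 12.65000
σ³ = μ₂^(3/2) = 2024.28463
γ₁ = μ₃/σ³ = -4256.26 / 2024.28463 ≈ -2.103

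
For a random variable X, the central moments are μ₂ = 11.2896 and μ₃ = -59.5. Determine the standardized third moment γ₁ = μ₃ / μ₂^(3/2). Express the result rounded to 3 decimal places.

-1.569

σ = √μ₂ = √11.2896 = 3.36000
σ³ = μ₂^(3/2) = 37.93306
γ₁ = μ₃/σ³ = -59.5 / 37.93306 ≈ -1.569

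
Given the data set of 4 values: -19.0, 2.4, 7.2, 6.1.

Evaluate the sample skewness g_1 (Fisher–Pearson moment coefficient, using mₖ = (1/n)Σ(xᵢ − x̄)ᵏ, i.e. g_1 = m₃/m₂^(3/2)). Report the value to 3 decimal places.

-1.062

x̄ = (-19.0 + 2.4 + 7.2 + 6.1) / 4 = -0.8250
deviations (xᵢ − x̄): -18.1750, 3.2250, 8.0250, 6.9250
Σ(xᵢ − x̄)² = 453.0875 ⇒ m₂ = 453.0875/4 = 113.27188
Σ(xᵢ − x̄)³ = -5121.3094 ⇒ m₃ = -5121.3094/4 = -1280.32734
m₂^(3/2) = 113.27188^(1.5) = 1205.54419
g_1 = m₃ / m₂^(3/2) = -1280.32734 / 1205.54419 ≈ -1.062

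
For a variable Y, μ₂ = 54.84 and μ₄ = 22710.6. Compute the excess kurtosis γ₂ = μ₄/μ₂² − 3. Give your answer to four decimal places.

μ₂² = 54.84² = 3007.42560
μ₄/μ₂² = 22710.6 / 3007.42560 = 7.55151
γ₂ = 7.55151 − 3 ≈ 4.5515

4.5515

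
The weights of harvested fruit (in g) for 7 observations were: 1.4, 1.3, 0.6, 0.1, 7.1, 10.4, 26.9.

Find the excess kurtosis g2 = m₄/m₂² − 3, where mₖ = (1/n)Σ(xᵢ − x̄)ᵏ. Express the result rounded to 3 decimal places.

0.749

x̄ = 6.8286
Σ(xᵢ − x̄)² = 559.7943 ⇒ m₂ = 79.97061
Σ(xᵢ − x̄)⁴ = 167818.1221 ⇒ m₄ = 23974.01745
m₂² = 6395.29882
g2 = m₄/m₂² − 3 = 3.74869 − 3 ≈ 0.749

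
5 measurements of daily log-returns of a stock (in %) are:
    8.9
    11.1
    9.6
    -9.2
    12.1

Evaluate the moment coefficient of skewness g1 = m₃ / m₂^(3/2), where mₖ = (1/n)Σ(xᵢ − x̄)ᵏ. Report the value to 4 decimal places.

-1.4254

x̄ = (8.9 + 11.1 + 9.6 - 9.2 + 12.1) / 5 = 6.5000
deviations (xᵢ − x̄): 2.4000, 4.6000, 3.1000, -15.7000, 5.6000
Σ(xᵢ − x̄)² = 314.3800 ⇒ m₂ = 314.3800/5 = 62.87600
Σ(xᵢ − x̄)³ = -3553.3260 ⇒ m₃ = -3553.3260/5 = -710.66520
m₂^(3/2) = 62.87600^(1.5) = 498.57140
g1 = m₃ / m₂^(3/2) = -710.66520 / 498.57140 ≈ -1.4254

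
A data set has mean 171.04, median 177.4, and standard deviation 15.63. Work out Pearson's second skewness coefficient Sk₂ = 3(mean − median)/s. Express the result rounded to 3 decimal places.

-1.221

Sk₂ = 3(171.04 − 177.4) / 15.63 = 3 × -6.3600 / 15.63
    = -19.0800 / 15.63 ≈ -1.221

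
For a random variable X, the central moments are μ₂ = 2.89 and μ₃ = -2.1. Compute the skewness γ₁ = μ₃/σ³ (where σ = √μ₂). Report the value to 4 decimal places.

-0.4274

σ = √μ₂ = √2.89 = 1.70000
σ³ = μ₂^(3/2) = 4.91300
γ₁ = μ₃/σ³ = -2.1 / 4.91300 ≈ -0.4274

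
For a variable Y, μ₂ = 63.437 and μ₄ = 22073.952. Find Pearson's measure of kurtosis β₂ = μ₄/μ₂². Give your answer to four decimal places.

μ₂² = 63.437² = 4024.25297
μ₄/μ₂² = 22073.952 / 4024.25297 = 5.48523
β₂ ≈ 5.4852

5.4852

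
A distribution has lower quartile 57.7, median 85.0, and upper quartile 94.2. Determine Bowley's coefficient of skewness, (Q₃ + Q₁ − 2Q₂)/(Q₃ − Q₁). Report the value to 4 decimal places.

numerator: Q₃ + Q₁ − 2Q₂ = 94.2 + 57.7 − 2×85.0 = -18.1000
denominator: Q₃ − Q₁ = 94.2 − 57.7 = 36.5000
Bowley skewness = -18.1000 / 36.5000 ≈ -0.4959

-0.4959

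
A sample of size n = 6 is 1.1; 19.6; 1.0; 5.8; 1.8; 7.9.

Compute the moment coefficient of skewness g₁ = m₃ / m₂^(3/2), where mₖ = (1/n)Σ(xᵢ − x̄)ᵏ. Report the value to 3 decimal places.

1.235

x̄ = (1.1 + 19.6 + 1.0 + 5.8 + 1.8 + 7.9) / 6 = 6.2000
deviations (xᵢ − x̄): -5.1000, 13.4000, -5.2000, -0.4000, -4.4000, 1.7000
Σ(xᵢ − x̄)² = 255.0200 ⇒ m₂ = 255.0200/6 = 42.50333
Σ(xᵢ − x̄)³ = 2052.5100 ⇒ m₃ = 2052.5100/6 = 342.08500
m₂^(3/2) = 42.50333^(1.5) = 277.09870
g₁ = m₃ / m₂^(3/2) = 342.08500 / 277.09870 ≈ 1.235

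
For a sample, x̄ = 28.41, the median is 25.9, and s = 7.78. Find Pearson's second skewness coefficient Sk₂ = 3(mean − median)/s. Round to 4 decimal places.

0.9679

Sk₂ = 3(28.41 − 25.9) / 7.78 = 3 × 2.5100 / 7.78
    = 7.5300 / 7.78 ≈ 0.9679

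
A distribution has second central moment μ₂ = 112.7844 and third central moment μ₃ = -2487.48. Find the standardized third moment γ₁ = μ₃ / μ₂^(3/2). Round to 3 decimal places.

σ = √μ₂ = √112.7844 = 10.62000
σ³ = μ₂^(3/2) = 1197.77033
γ₁ = μ₃/σ³ = -2487.48 / 1197.77033 ≈ -2.077

-2.077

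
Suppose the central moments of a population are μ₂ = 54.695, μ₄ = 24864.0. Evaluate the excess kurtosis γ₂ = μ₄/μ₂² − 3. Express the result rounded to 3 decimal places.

μ₂² = 54.695² = 2991.54303
μ₄/μ₂² = 24864.0 / 2991.54303 = 8.31143
γ₂ = 8.31143 − 3 ≈ 5.311

5.311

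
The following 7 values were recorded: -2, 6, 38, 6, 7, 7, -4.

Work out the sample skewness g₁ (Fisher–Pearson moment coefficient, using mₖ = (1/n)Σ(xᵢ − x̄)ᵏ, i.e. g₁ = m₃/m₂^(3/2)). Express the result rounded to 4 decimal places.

x̄ = (-2 + 6 + 38 + 6 + 7 + 7 - 4) / 7 = 8.2857
deviations (xᵢ − x̄): -10.2857, -2.2857, 29.7143, -2.2857, -1.2857, -1.2857, -12.2857
Σ(xᵢ − x̄)² = 1153.4286 ⇒ m₂ = 1153.4286/7 = 164.77551
Σ(xᵢ − x̄)³ = 23265.1837 ⇒ m₃ = 23265.1837/7 = 3323.59767
m₂^(3/2) = 164.77551^(1.5) = 2115.13941
g₁ = m₃ / m₂^(3/2) = 3323.59767 / 2115.13941 ≈ 1.5713

1.5713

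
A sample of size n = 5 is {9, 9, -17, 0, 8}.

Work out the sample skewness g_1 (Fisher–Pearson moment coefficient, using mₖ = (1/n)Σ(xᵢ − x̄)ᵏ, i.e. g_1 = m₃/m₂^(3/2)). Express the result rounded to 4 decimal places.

-1.1372

x̄ = (9 + 9 - 17 + 0 + 8) / 5 = 1.8000
deviations (xᵢ − x̄): 7.2000, 7.2000, -18.8000, -1.8000, 6.2000
Σ(xᵢ − x̄)² = 498.8000 ⇒ m₂ = 498.8000/5 = 99.76000
Σ(xᵢ − x̄)³ = -5665.6800 ⇒ m₃ = -5665.6800/5 = -1133.13600
m₂^(3/2) = 99.76000^(1.5) = 996.40216
g_1 = m₃ / m₂^(3/2) = -1133.13600 / 996.40216 ≈ -1.1372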